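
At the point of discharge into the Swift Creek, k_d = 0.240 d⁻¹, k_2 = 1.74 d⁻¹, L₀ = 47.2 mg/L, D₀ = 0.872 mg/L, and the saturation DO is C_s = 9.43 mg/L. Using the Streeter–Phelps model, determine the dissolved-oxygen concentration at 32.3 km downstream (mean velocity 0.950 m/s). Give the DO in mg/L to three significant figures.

Travel time t = x/v = 32.3 km / (0.950 m/s) = 32300 m / 0.950 m/s = 34000 s = 0.3935 d.
k_d L₀/(k_2−k_d) = 0.240×47.2/(1.74−0.240) = 11.33/1.500 = 7.552 mg/L.
e^(−k_d t) = e^(−0.240×0.3935) = 0.9099; e^(−k_2 t) = e^(−1.74×0.3935) = 0.5042.
D = 7.552 × (0.9099 − 0.5042) + 0.872 × 0.5042 = 3.063 + 0.4397 = 3.503 mg/L.
DO = C_s − D = 9.43 − 3.503 = 5.927 mg/L.

DO ≈ 5.93 mg/L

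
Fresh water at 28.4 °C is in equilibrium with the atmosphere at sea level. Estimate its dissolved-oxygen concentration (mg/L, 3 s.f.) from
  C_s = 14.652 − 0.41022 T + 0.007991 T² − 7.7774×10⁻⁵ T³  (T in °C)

C_s = 14.652 − 0.41022×28.4 + 0.007991×28.4² − 7.7774×10⁻⁵×28.4³ = 7.665 mg/L.

C_s ≈ 7.67 mg/L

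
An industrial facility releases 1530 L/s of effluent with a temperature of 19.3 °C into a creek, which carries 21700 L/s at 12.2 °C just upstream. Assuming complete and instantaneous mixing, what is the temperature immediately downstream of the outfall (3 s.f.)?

12.7 °C

Flow-weighted mixing: C = (Q_r C_r + Q_w C_w)/(Q_r + Q_w)
= (21700×12.2 + 1530×19.3)/(21700 + 1530) = 294300/23230 = 12.67 °C.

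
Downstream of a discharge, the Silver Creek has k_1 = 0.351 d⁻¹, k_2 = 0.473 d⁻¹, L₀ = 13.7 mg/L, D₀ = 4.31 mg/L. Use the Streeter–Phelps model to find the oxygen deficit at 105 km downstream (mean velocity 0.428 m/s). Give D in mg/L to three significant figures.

Travel time t = x/v = 105 km / (0.428 m/s) = 105000 m / 0.428 m/s = 245300 s = 2.839 d.
k_1 L₀/(k_2−k_1) = 0.351×13.7/(0.473−0.351) = 4.809/0.1220 = 39.42 mg/L.
e^(−k_1 t) = e^(−0.351×2.839) = 0.3691; e^(−k_2 t) = e^(−0.473×2.839) = 0.2610.
D = 39.42 × (0.3691 − 0.2610) + 4.31 × 0.2610 = 4.260 + 1.125 = 5.385 mg/L.

D ≈ 5.38 mg/L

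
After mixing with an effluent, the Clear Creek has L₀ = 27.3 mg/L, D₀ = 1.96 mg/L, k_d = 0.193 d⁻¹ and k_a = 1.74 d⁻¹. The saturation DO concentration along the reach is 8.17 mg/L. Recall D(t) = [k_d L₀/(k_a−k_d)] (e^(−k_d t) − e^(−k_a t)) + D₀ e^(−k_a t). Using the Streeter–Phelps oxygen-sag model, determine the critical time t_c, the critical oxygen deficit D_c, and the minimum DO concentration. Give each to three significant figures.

At the critical point dD/dt = 0, so k_d L₀ e^(−k_d t) = k_a D. Substituting D(t) from the Streeter–Phelps equation and solving for t gives
t_c = ln[(k_a/k_d)(1 − D₀(k_a−k_d)/(k_d L₀))] / (k_a−k_d).
Here k_a−k_d = 1.547 d⁻¹ and 1 − D₀(k_a−k_d)/(k_d L₀) = 1 − 1.96×1.547/(0.193×27.3) = 0.4245, so
t_c = ln(9.016 × 0.4245) / 1.547 = 1.342 / 1.547 = 0.8676 d.
L(t_c) = L₀ e^(−k_d t_c) = 27.3 × 0.8458 = 23.09 mg/L, and at the critical point k_a D_c = k_d L, so D_c = (0.193/1.74) × 23.09 = 2.561 mg/L.
Minimum DO = C_s − D_c = 8.17 − 2.561 = 5.609 mg/L.

t_c ≈ 0.868 d; D_c ≈ 2.56 mg/L; min DO ≈ 5.61 mg/L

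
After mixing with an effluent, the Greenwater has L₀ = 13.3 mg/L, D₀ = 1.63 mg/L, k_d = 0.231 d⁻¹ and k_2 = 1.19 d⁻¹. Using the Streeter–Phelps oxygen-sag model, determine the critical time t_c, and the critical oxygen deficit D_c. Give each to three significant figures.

t_c ≈ 0.968 d; D_c ≈ 2.06 mg/L

With k_2/k_d = 5.152 and 1 − D₀(k_2−k_d)/(k_d L₀) = 0.4912,
t_c = ln(5.152 × 0.4912) / (1.19 − 0.231) = ln(2.530) / 0.9590 = 0.9284/0.9590 = 0.9681 d.
D_c = (k_d/k_2) L₀ e^(−k_d t_c) = (0.231/1.19) × 13.3 × e^(−0.231×0.9681) = 0.1941 × 13.3 × 0.7996 = 2.064 mg/L.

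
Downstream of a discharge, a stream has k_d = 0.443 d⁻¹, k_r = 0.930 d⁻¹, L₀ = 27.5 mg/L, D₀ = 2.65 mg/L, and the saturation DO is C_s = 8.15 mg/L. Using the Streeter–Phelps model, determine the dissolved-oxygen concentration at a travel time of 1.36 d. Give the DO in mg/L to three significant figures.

DO ≈ 0.769 mg/L

k_d L₀/(k_r−k_d) = 0.443×27.5/(0.930−0.443) = 12.18/0.4870 = 25.02 mg/L.
e^(−k_d t) = e^(−0.443×1.360) = 0.5475; e^(−k_r t) = e^(−0.930×1.360) = 0.2823.
D = 25.02 × (0.5475 − 0.2823) + 2.65 × 0.2823 = 6.633 + 0.7481 = 7.381 mg/L.
DO = C_s − D = 8.15 − 7.381 = 0.7689 mg/L.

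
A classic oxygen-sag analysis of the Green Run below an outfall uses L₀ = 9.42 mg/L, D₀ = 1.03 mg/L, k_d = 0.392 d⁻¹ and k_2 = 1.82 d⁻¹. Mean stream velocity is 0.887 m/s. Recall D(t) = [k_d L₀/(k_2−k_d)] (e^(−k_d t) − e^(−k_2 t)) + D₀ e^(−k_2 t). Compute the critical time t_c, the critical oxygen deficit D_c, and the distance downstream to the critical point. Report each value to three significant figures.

t_c = [1/(k_2−k_d)] ln[(k_2/k_d)(1 − D₀(k_2−k_d)/(k_d L₀))]
= [1/(1.82−0.392)] ln[(1.82/0.392)(1 − 1.03×1.428/(0.392×9.42))]
= (1/1.428) ln[4.643 × 0.6017] = 0.7003 × ln(2.794) = 0.7003 × 1.027 = 0.7194 d.
D_c = (k_d/k_2) L₀ e^(−k_d t_c) = (0.392/1.82) × 9.42 × e^(−0.392×0.7194) = 0.2154 × 9.42 × 0.7543 = 1.530 mg/L.
x_c = v t_c = 0.887 m/s × 0.7194 d × 86400 s/d = 55130 m ≈ 55.1 km.

t_c ≈ 0.719 d; D_c ≈ 1.53 mg/L; x_c ≈ 55.1 km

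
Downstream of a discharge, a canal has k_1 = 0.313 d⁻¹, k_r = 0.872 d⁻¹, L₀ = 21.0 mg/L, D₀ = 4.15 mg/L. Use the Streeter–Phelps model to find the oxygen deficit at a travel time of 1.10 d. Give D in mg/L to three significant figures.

D ≈ 5.42 mg/L

k_1 L₀/(k_r−k_1) = 0.313×21.0/(0.872−0.313) = 6.573/0.5590 = 11.76 mg/L.
e^(−k_1 t) = e^(−0.313×1.100) = 0.7087; e^(−k_r t) = e^(−0.872×1.100) = 0.3832.
D = 11.76 × (0.7087 − 0.3832) + 4.15 × 0.3832 = 3.828 + 1.590 = 5.418 mg/L.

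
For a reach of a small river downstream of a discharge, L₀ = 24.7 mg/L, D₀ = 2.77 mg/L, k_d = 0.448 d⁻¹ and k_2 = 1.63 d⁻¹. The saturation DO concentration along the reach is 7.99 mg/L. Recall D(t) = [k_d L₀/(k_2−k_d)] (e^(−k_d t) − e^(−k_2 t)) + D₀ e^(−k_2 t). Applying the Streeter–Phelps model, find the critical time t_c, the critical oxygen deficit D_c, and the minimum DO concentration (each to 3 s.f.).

t_c ≈ 0.796 d; D_c ≈ 4.75 mg/L; min DO ≈ 3.24 mg/L

t_c = [1/(k_2−k_d)] ln[(k_2/k_d)(1 − D₀(k_2−k_d)/(k_d L₀))]
= [1/(1.63−0.448)] ln[(1.63/0.448)(1 − 2.77×1.182/(0.448×24.7))]
= (1/1.182) ln[3.638 × 0.7041] = 0.8460 × ln(2.562) = 0.8460 × 0.9407 = 0.7959 d.
D_c = (k_d/k_2) L₀ e^(−k_d t_c) = (0.448/1.63) × 24.7 × e^(−0.448×0.7959) = 0.2748 × 24.7 × 0.7001 = 4.753 mg/L.
Minimum DO = C_s − D_c = 7.99 − 4.753 = 3.237 mg/L.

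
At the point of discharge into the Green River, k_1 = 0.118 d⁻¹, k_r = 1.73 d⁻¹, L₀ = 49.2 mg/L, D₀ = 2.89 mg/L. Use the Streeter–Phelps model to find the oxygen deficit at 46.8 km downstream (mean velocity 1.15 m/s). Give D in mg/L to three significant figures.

D ≈ 3.09 mg/L

Travel time t = x/v = 46.8 km / (1.15 m/s) = 46800 m / 1.15 m/s = 40700 s = 0.4710 d.
k_1 L₀/(k_r−k_1) = 0.118×49.2/(1.73−0.118) = 5.806/1.612 = 3.601 mg/L.
e^(−k_1 t) = e^(−0.118×0.4710) = 0.9459; e^(−k_r t) = e^(−1.73×0.4710) = 0.4427.
D = 3.601 × (0.9459 − 0.4427) + 2.89 × 0.4427 = 1.812 + 1.279 = 3.092 mg/L.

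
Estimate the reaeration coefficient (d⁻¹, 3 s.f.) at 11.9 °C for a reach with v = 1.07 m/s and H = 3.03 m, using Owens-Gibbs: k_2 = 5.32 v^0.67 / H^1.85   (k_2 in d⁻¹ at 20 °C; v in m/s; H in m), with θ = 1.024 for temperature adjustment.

k_2 ≈ 0.591 d⁻¹

k_2(20) = 5.32 × 1.07^0.67 / 3.03^1.85 = 5.32 × 1.046 / 7.774 = 0.7160 d⁻¹.
k_2(11.9) = 0.7160 × 1.024^(11.9−20) = 0.7160 × 0.8252 = 0.5909 d⁻¹.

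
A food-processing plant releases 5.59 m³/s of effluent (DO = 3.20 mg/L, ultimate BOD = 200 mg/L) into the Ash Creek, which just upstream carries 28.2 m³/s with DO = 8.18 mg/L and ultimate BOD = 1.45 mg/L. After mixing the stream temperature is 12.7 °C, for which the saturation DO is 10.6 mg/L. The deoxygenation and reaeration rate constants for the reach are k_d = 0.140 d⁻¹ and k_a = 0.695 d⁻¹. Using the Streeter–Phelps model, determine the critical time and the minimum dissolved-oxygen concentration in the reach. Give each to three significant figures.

Mixed DO = (28.2×8.18 + 5.59×3.20)/(28.2+5.59) = 248.6/33.79 = 7.356 mg/L.
Mixed L₀ = (28.2×1.45 + 5.59×200)/(33.79) = 1159/33.79 = 34.30 mg/L.
Initial deficit D₀ = C_s − DO₀ = 10.6 − 7.356 = 3.244 mg/L.
t_c = (1/0.5550) ln[(0.695/0.140)(1 − 3.244×0.5550/(0.140×34.30))] = 1.802 × ln(3.103) = 2.040 d.
D_c = (0.140/0.695) × 34.30 × e^(−0.140×2.040) = 0.2014 × 34.30 × 0.7515 = 5.192 mg/L.
Minimum DO = 10.6 − 5.192 = 5.408 mg/L.

t_c ≈ 2.04 d; minimum DO ≈ 5.41 mg/L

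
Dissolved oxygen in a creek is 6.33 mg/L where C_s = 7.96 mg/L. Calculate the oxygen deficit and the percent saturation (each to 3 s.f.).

D ≈ 1.63 mg/L; 79.5 % saturation

D = C_s − C = 7.96 − 6.33 = 1.63 mg/L.
% saturation = 6.33/7.96 × 100 = 79.5 %.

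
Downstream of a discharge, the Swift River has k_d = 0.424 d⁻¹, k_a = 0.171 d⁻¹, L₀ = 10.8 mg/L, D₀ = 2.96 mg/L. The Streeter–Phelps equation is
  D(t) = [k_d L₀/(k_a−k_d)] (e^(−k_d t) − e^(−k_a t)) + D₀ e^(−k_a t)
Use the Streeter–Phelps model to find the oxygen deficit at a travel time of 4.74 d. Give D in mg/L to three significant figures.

D ≈ 6.94 mg/L

k_d L₀/(k_a−k_d) = 0.424×10.8/(0.171−0.424) = 4.579/-0.2530 = -18.10 mg/L.
e^(−k_d t) = e^(−0.424×4.740) = 0.1340; e^(−k_a t) = e^(−0.171×4.740) = 0.4446.
D = -18.10 × (0.1340 − 0.4446) + 2.96 × 0.4446 = 5.622 + 1.316 = 6.938 mg/L.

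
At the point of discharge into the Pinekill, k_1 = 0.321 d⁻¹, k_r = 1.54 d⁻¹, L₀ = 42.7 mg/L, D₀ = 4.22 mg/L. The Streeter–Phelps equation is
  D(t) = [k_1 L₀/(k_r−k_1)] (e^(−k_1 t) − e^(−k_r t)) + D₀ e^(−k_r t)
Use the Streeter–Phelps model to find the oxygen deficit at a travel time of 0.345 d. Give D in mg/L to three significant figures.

k_1 L₀/(k_r−k_1) = 0.321×42.7/(1.54−0.321) = 13.71/1.219 = 11.24 mg/L.
e^(−k_1 t) = e^(−0.321×0.3450) = 0.8952; e^(−k_r t) = e^(−1.54×0.3450) = 0.5878.
D = 11.24 × (0.8952 − 0.5878) + 4.22 × 0.5878 = 3.456 + 2.481 = 5.936 mg/L.

D ≈ 5.94 mg/L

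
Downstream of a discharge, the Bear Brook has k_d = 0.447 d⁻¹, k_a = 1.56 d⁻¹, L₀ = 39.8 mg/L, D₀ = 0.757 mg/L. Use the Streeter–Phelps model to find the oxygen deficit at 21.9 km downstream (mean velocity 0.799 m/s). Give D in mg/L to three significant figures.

Travel time t = x/v = 21.9 km / (0.799 m/s) = 21900 m / 0.799 m/s = 27410 s = 0.3172 d.
k_d L₀/(k_a−k_d) = 0.447×39.8/(1.56−0.447) = 17.79/1.113 = 15.98 mg/L.
e^(−k_d t) = e^(−0.447×0.3172) = 0.8678; e^(−k_a t) = e^(−1.56×0.3172) = 0.6096.
D = 15.98 × (0.8678 − 0.6096) + 0.757 × 0.6096 = 4.126 + 0.4615 = 4.588 mg/L.

D ≈ 4.59 mg/L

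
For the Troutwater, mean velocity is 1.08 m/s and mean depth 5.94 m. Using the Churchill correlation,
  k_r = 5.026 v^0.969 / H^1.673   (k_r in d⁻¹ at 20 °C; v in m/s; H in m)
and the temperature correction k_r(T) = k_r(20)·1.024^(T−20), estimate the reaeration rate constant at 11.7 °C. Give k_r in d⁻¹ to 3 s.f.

k_r ≈ 0.226 d⁻¹

k_r(20) = 5.026 × 1.08^0.969 / 5.94^1.673 = 5.026 × 1.077 / 19.70 = 0.2748 d⁻¹.
k_r(11.7) = 0.2748 × 1.024^(11.7−20) = 0.2748 × 0.8213 = 0.2257 d⁻¹.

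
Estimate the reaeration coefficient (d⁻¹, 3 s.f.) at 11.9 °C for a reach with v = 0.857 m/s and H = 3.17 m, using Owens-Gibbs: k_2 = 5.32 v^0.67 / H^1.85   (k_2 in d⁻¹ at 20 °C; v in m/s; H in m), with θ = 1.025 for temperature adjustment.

k_2 ≈ 0.465 d⁻¹

k_2(20) = 5.32 × 0.857^0.67 / 3.17^1.85 = 5.32 × 0.9018 / 8.452 = 0.5676 d⁻¹.
k_2(11.9) = 0.5676 × 1.025^(11.9−20) = 0.5676 × 0.8187 = 0.4647 d⁻¹.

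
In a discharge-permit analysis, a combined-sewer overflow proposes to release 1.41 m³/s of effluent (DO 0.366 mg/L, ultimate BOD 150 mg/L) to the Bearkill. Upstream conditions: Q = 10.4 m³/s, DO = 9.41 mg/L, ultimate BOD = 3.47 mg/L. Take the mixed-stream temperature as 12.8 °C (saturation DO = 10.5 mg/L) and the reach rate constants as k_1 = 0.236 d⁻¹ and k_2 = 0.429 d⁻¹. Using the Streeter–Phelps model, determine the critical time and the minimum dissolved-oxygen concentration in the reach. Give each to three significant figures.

t_c ≈ 2.64 d; minimum DO ≈ 4.31 mg/L

Mixed DO = (10.4×9.41 + 1.41×0.366)/(10.4+1.41) = 98.38/11.81 = 8.330 mg/L.
Mixed L₀ = (10.4×3.47 + 1.41×150)/(11.81) = 247.6/11.81 = 20.96 mg/L.
Initial deficit D₀ = C_s − DO₀ = 10.5 − 8.330 = 2.170 mg/L.
t_c = (1/0.1930) ln[(0.429/0.236)(1 − 2.170×0.1930/(0.236×20.96))] = 5.181 × ln(1.664) = 2.638 d.
D_c = (0.236/0.429) × 20.96 × e^(−0.236×2.638) = 0.5501 × 20.96 × 0.5365 = 6.188 mg/L.
Minimum DO = 10.5 − 6.188 = 4.312 mg/L.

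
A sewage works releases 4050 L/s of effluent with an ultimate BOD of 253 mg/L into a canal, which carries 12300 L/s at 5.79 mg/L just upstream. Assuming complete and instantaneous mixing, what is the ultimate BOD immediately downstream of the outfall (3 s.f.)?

Flow-weighted mixing: C = (Q_r C_r + Q_w C_w)/(Q_r + Q_w)
= (12300×5.79 + 4050×253)/(12300 + 4050) = 1.096×10^6/16350 = 67.03 mg/L.

67.0 mg/L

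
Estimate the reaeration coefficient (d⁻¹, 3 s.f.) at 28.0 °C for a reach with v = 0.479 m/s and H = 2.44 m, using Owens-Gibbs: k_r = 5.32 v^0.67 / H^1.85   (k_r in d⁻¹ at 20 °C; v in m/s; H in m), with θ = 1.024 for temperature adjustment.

k_r ≈ 0.754 d⁻¹

k_r(20) = 5.32 × 0.479^0.67 / 2.44^1.85 = 5.32 × 0.6107 / 5.208 = 0.6238 d⁻¹.
k_r(28.0) = 0.6238 × 1.024^(28.0−20) = 0.6238 × 1.209 = 0.7542 d⁻¹.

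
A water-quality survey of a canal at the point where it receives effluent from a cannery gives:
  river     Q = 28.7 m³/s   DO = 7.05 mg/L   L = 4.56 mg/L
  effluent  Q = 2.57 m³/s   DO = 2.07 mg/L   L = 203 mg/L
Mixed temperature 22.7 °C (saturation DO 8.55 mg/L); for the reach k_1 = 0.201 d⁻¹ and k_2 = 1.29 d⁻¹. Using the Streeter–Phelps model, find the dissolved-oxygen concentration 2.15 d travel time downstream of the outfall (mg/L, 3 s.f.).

DO ≈ 6.17 mg/L

Mixed DO = (28.7×7.05 + 2.57×2.07)/(28.7+2.57) = 207.7/31.27 = 6.641 mg/L.
Mixed L₀ = (28.7×4.56 + 2.57×203)/(31.27) = 652.6/31.27 = 20.87 mg/L.
Initial deficit D₀ = C_s − DO₀ = 8.55 − 6.641 = 1.909 mg/L.
D(2.15) = [0.201×20.87/(1.29−0.201)](e^(−0.201×2.15) − e^(−1.29×2.15)) + 1.909 e^(−1.29×2.15)
= 3.852 × (0.6491 − 0.06244) + 1.909 × 0.06244 = 2.379 mg/L.
DO = 8.55 − 2.379 = 6.171 mg/L.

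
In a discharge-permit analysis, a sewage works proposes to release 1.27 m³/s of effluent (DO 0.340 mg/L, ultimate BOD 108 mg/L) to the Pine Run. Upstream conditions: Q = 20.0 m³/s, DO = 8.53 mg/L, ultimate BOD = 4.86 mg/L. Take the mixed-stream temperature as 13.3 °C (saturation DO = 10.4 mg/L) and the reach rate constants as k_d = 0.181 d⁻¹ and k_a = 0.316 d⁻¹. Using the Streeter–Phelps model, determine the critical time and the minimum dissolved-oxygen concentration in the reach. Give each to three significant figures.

Mixed DO = (20.0×8.53 + 1.27×0.340)/(20.0+1.27) = 171.0/21.27 = 8.041 mg/L.
Mixed L₀ = (20.0×4.86 + 1.27×108)/(21.27) = 234.4/21.27 = 11.02 mg/L.
Initial deficit D₀ = C_s − DO₀ = 10.4 − 8.041 = 2.359 mg/L.
t_c = (1/0.1350) ln[(0.316/0.181)(1 − 2.359×0.1350/(0.181×11.02))] = 7.407 × ln(1.467) = 2.839 d.
D_c = (0.181/0.316) × 11.02 × e^(−0.181×2.839) = 0.5728 × 11.02 × 0.5982 = 3.775 mg/L.
Minimum DO = 10.4 − 3.775 = 6.625 mg/L.

t_c ≈ 2.84 d; minimum DO ≈ 6.62 mg/L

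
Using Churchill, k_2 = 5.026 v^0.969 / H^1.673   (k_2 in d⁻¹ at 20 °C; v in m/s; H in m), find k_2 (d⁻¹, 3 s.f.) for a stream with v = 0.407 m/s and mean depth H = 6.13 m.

k_2 ≈ 0.101 d⁻¹

k_2 = 5.026 × 0.407^0.969 / 6.13^1.673 = 5.026 × 0.4185 / 20.77 = 0.1013 d⁻¹.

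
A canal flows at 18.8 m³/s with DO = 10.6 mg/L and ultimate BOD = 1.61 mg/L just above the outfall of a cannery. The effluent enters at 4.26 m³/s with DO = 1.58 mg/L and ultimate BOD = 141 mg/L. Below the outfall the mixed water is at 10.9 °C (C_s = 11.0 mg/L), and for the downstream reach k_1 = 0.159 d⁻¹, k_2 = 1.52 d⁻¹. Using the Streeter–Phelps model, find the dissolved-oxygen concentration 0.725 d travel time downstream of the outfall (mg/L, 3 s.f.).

DO ≈ 8.53 mg/L

Mixed DO = (18.8×10.6 + 4.26×1.58)/(18.8+4.26) = 206.0/23.06 = 8.934 mg/L.
Mixed L₀ = (18.8×1.61 + 4.26×141)/(23.06) = 630.9/23.06 = 27.36 mg/L.
Initial deficit D₀ = C_s − DO₀ = 11.0 − 8.934 = 2.066 mg/L.
D(0.725) = [0.159×27.36/(1.52−0.159)](e^(−0.159×0.725) − e^(−1.52×0.725)) + 2.066 e^(−1.52×0.725)
= 3.196 × (0.8911 − 0.3322) + 2.066 × 0.3322 = 2.473 mg/L.
DO = 11.0 − 2.473 = 8.527 mg/L.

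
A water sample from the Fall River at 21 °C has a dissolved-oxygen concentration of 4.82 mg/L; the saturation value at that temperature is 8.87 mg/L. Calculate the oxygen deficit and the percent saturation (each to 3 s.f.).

D ≈ 4.05 mg/L; 54.3 % saturation

D = C_s − C = 8.87 − 4.82 = 4.05 mg/L.
% saturation = 4.82/8.87 × 100 = 54.3 %.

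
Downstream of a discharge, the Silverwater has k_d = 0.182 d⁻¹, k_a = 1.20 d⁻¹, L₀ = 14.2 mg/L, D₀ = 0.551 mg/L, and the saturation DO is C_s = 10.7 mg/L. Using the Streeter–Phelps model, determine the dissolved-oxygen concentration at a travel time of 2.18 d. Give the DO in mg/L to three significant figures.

DO ≈ 9.14 mg/L

k_d L₀/(k_a−k_d) = 0.182×14.2/(1.20−0.182) = 2.584/1.018 = 2.539 mg/L.
e^(−k_d t) = e^(−0.182×2.180) = 0.6725; e^(−k_a t) = e^(−1.20×2.180) = 0.07309.
D = 2.539 × (0.6725 − 0.07309) + 0.551 × 0.07309 = 1.522 + 0.04028 = 1.562 mg/L.
DO = C_s − D = 10.7 − 1.562 = 9.138 mg/L.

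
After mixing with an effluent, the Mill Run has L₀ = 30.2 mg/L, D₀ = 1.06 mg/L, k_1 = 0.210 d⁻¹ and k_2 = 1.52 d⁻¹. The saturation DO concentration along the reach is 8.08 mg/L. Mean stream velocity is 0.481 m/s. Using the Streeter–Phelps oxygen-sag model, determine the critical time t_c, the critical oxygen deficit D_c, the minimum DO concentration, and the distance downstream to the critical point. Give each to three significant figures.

t_c ≈ 1.32 d; D_c ≈ 3.16 mg/L; min DO ≈ 4.92 mg/L; x_c ≈ 55.0 km

At the critical point dD/dt = 0, so k_1 L₀ e^(−k_1 t) = k_2 D. Substituting D(t) from the Streeter–Phelps equation and solving for t gives
t_c = ln[(k_2/k_1)(1 − D₀(k_2−k_1)/(k_1 L₀))] / (k_2−k_1).
Here k_2−k_1 = 1.310 d⁻¹ and 1 − D₀(k_2−k_1)/(k_1 L₀) = 1 − 1.06×1.310/(0.210×30.2) = 0.7810, so
t_c = ln(7.238 × 0.7810) / 1.310 = 1.732 / 1.310 = 1.322 d.
D_c = (k_1/k_2) L₀ e^(−k_1 t_c) = (0.210/1.52) × 30.2 × e^(−0.210×1.322) = 0.1382 × 30.2 × 0.7575 = 3.161 mg/L.
Minimum DO = C_s − D_c = 8.08 − 3.161 = 4.919 mg/L.
x_c = v t_c = 0.481 m/s × 1.322 d × 86400 s/d = 54950 m ≈ 55.0 km.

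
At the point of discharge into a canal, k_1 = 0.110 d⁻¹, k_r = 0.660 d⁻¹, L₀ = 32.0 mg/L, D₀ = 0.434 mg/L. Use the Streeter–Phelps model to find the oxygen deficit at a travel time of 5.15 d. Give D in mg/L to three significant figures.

k_1 L₀/(k_r−k_1) = 0.110×32.0/(0.660−0.110) = 3.520/0.5500 = 6.400 mg/L.
e^(−k_1 t) = e^(−0.110×5.150) = 0.5675; e^(−k_r t) = e^(−0.660×5.150) = 0.03341.
D = 6.400 × (0.5675 − 0.03341) + 0.434 × 0.03341 = 3.418 + 0.01450 = 3.433 mg/L.

D ≈ 3.43 mg/L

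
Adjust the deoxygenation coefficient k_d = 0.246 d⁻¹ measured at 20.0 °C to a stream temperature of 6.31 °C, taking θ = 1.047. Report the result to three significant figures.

k_d(T₂) = k_d(T₁) · θ^(T₂−T₁) = 0.246 × 1.047^(6.31−20.0)
= 0.246 × 1.047^-13.7 = 0.246 × 0.5332 = 0.1312 d⁻¹.

k_d ≈ 0.131 d⁻¹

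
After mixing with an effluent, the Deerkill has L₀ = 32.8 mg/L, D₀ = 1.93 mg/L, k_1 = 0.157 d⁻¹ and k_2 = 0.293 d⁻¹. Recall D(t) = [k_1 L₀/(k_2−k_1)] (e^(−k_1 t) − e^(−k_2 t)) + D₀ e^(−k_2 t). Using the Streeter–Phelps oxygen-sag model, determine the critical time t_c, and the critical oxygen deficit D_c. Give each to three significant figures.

At the critical point dD/dt = 0, so k_1 L₀ e^(−k_1 t) = k_2 D. Substituting D(t) from the Streeter–Phelps equation and solving for t gives
t_c = ln[(k_2/k_1)(1 − D₀(k_2−k_1)/(k_1 L₀))] / (k_2−k_1).
Here k_2−k_1 = 0.1360 d⁻¹ and 1 − D₀(k_2−k_1)/(k_1 L₀) = 1 − 1.93×0.1360/(0.157×32.8) = 0.9490, so
t_c = ln(1.866 × 0.9490) / 0.1360 = 0.5716 / 0.1360 = 4.203 d.
D_c = (k_1/k_2) L₀ e^(−k_1 t_c) = (0.157/0.293) × 32.8 × e^(−0.157×4.203) = 0.5358 × 32.8 × 0.5169 = 9.085 mg/L.

t_c ≈ 4.20 d; D_c ≈ 9.09 mg/L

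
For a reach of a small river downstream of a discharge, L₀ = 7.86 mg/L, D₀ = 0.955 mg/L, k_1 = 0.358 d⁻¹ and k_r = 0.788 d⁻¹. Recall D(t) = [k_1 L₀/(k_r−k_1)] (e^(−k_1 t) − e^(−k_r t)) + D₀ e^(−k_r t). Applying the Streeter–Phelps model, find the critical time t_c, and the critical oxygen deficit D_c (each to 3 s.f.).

t_c ≈ 1.47 d; D_c ≈ 2.11 mg/L

t_c = [1/(k_r−k_1)] ln[(k_r/k_1)(1 − D₀(k_r−k_1)/(k_1 L₀))]
= [1/(0.788−0.358)] ln[(0.788/0.358)(1 − 0.955×0.4300/(0.358×7.86))]
= (1/0.4300) ln[2.201 × 0.8541] = 2.326 × ln(1.880) = 2.326 × 0.6312 = 1.468 d.
L(t_c) = L₀ e^(−k_1 t_c) = 7.86 × 0.5912 = 4.647 mg/L, and at the critical point k_r D_c = k_1 L, so D_c = (0.358/0.788) × 4.647 = 2.111 mg/L.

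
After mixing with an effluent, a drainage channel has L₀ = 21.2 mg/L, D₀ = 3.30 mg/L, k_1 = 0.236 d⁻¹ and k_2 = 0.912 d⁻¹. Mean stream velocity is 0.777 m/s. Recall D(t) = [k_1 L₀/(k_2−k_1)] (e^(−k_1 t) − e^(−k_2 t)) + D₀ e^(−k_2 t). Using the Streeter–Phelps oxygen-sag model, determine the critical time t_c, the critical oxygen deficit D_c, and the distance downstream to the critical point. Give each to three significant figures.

t_c ≈ 1.13 d; D_c ≈ 4.21 mg/L; x_c ≈ 75.6 km

t_c = [1/(k_2−k_1)] ln[(k_2/k_1)(1 − D₀(k_2−k_1)/(k_1 L₀))]
= [1/(0.912−0.236)] ln[(0.912/0.236)(1 − 3.30×0.6760/(0.236×21.2))]
= (1/0.6760) ln[3.864 × 0.5541] = 1.479 × ln(2.141) = 1.479 × 0.7614 = 1.126 d.
D_c = (k_1/k_2) L₀ e^(−k_1 t_c) = (0.236/0.912) × 21.2 × e^(−0.236×1.126) = 0.2588 × 21.2 × 0.7666 = 4.205 mg/L.
x_c = v t_c = 0.777 m/s × 1.126 d × 86400 s/d = 75620 m ≈ 75.6 km.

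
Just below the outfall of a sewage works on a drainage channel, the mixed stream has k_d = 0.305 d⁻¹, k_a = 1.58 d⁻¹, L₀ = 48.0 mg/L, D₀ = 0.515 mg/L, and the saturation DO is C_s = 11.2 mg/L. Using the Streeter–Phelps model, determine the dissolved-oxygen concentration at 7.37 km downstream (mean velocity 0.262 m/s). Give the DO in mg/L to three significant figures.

DO ≈ 7.36 mg/L

Travel time t = x/v = 7.37 km / (0.262 m/s) = 7370 m / 0.262 m/s = 28130 s = 0.3256 d.
k_d L₀/(k_a−k_d) = 0.305×48.0/(1.58−0.305) = 14.64/1.275 = 11.48 mg/L.
e^(−k_d t) = e^(−0.305×0.3256) = 0.9055; e^(−k_a t) = e^(−1.58×0.3256) = 0.5979.
D = 11.48 × (0.9055 − 0.5979) + 0.515 × 0.5979 = 3.532 + 0.3079 = 3.840 mg/L.
DO = C_s − D = 11.2 − 3.840 = 7.360 mg/L.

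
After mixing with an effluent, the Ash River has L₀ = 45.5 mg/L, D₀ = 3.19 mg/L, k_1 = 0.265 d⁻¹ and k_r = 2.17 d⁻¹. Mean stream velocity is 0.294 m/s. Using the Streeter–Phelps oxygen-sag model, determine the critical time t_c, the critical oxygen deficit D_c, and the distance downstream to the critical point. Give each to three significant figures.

With k_r/k_1 = 8.189 and 1 − D₀(k_r−k_1)/(k_1 L₀) = 0.4960,
t_c = ln(8.189 × 0.4960) / (2.17 − 0.265) = ln(4.062) / 1.905 = 1.402/1.905 = 0.7357 d.
D_c = (k_1/k_r) L₀ e^(−k_1 t_c) = (0.265/2.17) × 45.5 × e^(−0.265×0.7357) = 0.1221 × 45.5 × 0.8229 = 4.572 mg/L.
x_c = v t_c = 0.294 m/s × 0.7357 d × 86400 s/d = 18690 m ≈ 18.7 km.

t_c ≈ 0.736 d; D_c ≈ 4.57 mg/L; x_c ≈ 18.7 km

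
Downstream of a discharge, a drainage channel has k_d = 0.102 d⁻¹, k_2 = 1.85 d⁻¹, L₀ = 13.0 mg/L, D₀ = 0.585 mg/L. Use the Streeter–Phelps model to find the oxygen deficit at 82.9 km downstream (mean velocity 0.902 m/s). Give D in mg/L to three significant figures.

Travel time t = x/v = 82.9 km / (0.902 m/s) = 82900 m / 0.902 m/s = 91910 s = 1.064 d.
k_d L₀/(k_2−k_d) = 0.102×13.0/(1.85−0.102) = 1.326/1.748 = 0.7586 mg/L.
e^(−k_d t) = e^(−0.102×1.064) = 0.8972; e^(−k_2 t) = e^(−1.85×1.064) = 0.1397.
D = 0.7586 × (0.8972 − 0.1397) + 0.585 × 0.1397 = 0.5746 + 0.08175 = 0.6563 mg/L.

D ≈ 0.656 mg/L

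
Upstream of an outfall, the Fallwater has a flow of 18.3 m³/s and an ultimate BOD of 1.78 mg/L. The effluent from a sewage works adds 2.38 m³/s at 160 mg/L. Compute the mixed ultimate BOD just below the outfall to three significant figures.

Flow-weighted mixing: C = (Q_r C_r + Q_w C_w)/(Q_r + Q_w)
= (18.3×1.78 + 2.38×160)/(18.3 + 2.38) = 413.4/20.68 = 19.99 mg/L.

20.0 mg/L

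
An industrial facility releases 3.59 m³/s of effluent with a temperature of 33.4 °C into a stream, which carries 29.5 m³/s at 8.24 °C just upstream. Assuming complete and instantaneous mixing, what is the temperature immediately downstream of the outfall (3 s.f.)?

Flow-weighted mixing: C = (Q_r C_r + Q_w C_w)/(Q_r + Q_w)
= (29.5×8.24 + 3.59×33.4)/(29.5 + 3.59) = 363.0/33.09 = 10.97 °C.

11.0 °C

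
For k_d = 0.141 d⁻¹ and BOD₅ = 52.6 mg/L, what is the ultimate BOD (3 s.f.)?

BOD₅ = L₀(1 − e^(−5k_d)) ⇒ L₀ = BOD₅ / (1 − e^(−5×0.141))
= 52.6 / (1 − 0.4941) = 52.6 / 0.5059 = 104.0 mg/L.

L₀ ≈ 104 mg/L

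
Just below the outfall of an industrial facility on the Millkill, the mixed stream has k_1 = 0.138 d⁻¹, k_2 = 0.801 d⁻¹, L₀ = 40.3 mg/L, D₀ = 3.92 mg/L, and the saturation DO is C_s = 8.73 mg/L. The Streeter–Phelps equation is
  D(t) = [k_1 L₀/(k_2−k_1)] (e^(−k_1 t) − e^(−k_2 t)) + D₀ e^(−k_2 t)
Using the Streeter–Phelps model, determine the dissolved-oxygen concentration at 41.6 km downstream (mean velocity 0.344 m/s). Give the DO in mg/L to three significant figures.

DO ≈ 3.27 mg/L

Travel time t = x/v = 41.6 km / (0.344 m/s) = 41600 m / 0.344 m/s = 120900 s = 1.400 d.
k_1 L₀/(k_2−k_1) = 0.138×40.3/(0.801−0.138) = 5.561/0.6630 = 8.388 mg/L.
e^(−k_1 t) = e^(−0.138×1.400) = 0.8244; e^(−k_2 t) = e^(−0.801×1.400) = 0.3259.
D = 8.388 × (0.8244 − 0.3259) + 3.92 × 0.3259 = 4.181 + 1.278 = 5.459 mg/L.
DO = C_s − D = 8.73 − 5.459 = 3.271 mg/L.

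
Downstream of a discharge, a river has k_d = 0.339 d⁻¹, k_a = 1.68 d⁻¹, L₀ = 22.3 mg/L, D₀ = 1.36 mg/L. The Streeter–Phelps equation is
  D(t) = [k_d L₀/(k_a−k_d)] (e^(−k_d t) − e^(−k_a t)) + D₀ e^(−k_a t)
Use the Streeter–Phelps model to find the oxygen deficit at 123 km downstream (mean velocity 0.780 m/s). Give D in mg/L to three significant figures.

D ≈ 2.84 mg/L

Travel time t = x/v = 123 km / (0.780 m/s) = 123000 m / 0.780 m/s = 157700 s = 1.825 d.
k_d L₀/(k_a−k_d) = 0.339×22.3/(1.68−0.339) = 7.560/1.341 = 5.637 mg/L.
e^(−k_d t) = e^(−0.339×1.825) = 0.5386; e^(−k_a t) = e^(−1.68×1.825) = 0.04660.
D = 5.637 × (0.5386 − 0.04660) + 1.36 × 0.04660 = 2.774 + 0.06337 = 2.837 mg/L.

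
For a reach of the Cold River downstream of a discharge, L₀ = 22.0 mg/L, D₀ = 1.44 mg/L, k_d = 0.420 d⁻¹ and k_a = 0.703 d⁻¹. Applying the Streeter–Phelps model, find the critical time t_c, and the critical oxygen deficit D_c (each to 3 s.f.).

t_c = [1/(k_a−k_d)] ln[(k_a/k_d)(1 − D₀(k_a−k_d)/(k_d L₀))]
= [1/(0.703−0.420)] ln[(0.703/0.420)(1 − 1.44×0.2830/(0.420×22.0))]
= (1/0.2830) ln[1.674 × 0.9559] = 3.534 × ln(1.600) = 3.534 × 0.4700 = 1.661 d.
D_c = (k_d/k_a) L₀ e^(−k_d t_c) = (0.420/0.703) × 22.0 × e^(−0.420×1.661) = 0.5974 × 22.0 × 0.4978 = 6.543 mg/L.

t_c ≈ 1.66 d; D_c ≈ 6.54 mg/L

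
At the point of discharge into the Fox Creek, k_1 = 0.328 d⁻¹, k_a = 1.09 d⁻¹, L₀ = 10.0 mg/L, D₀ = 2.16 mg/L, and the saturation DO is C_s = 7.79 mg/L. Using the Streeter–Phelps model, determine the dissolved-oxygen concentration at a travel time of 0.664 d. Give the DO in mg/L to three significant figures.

DO ≈ 5.37 mg/L

k_1 L₀/(k_a−k_1) = 0.328×10.0/(1.09−0.328) = 3.280/0.7620 = 4.304 mg/L.
e^(−k_1 t) = e^(−0.328×0.6640) = 0.8043; e^(−k_a t) = e^(−1.09×0.6640) = 0.4849.
D = 4.304 × (0.8043 − 0.4849) + 2.16 × 0.4849 = 1.375 + 1.047 = 2.422 mg/L.
DO = C_s − D = 7.79 − 2.422 = 5.368 mg/L.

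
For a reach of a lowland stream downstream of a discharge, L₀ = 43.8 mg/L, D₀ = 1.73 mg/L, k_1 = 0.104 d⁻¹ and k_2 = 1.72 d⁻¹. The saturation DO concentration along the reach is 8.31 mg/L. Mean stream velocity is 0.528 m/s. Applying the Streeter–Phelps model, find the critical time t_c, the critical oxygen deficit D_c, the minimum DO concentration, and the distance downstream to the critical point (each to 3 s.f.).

t_c = [1/(k_2−k_1)] ln[(k_2/k_1)(1 − D₀(k_2−k_1)/(k_1 L₀))]
= [1/(1.72−0.104)] ln[(1.72/0.104)(1 − 1.73×1.616/(0.104×43.8))]
= (1/1.616) ln[16.54 × 0.3863] = 0.6188 × ln(6.388) = 0.6188 × 1.854 = 1.148 d.
L(t_c) = L₀ e^(−k_1 t_c) = 43.8 × 0.8875 = 38.87 mg/L, and at the critical point k_2 D_c = k_1 L, so D_c = (0.104/1.72) × 38.87 = 2.350 mg/L.
Minimum DO = C_s − D_c = 8.31 − 2.350 = 5.960 mg/L.
x_c = v t_c = 0.528 m/s × 1.148 d × 86400 s/d = 52350 m ≈ 52.4 km.

t_c ≈ 1.15 d; D_c ≈ 2.35 mg/L; min DO ≈ 5.96 mg/L; x_c ≈ 52.4 km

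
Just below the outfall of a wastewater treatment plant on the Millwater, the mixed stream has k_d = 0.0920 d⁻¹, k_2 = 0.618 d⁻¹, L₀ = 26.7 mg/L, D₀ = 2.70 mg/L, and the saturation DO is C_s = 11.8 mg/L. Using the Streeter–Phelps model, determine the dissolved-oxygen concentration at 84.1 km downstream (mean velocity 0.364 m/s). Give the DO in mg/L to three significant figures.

DO ≈ 8.53 mg/L

Travel time t = x/v = 84.1 km / (0.364 m/s) = 84100 m / 0.364 m/s = 231000 s = 2.674 d.
k_d L₀/(k_2−k_d) = 0.0920×26.7/(0.618−0.0920) = 2.456/0.5260 = 4.670 mg/L.
e^(−k_d t) = e^(−0.0920×2.674) = 0.7819; e^(−k_2 t) = e^(−0.618×2.674) = 0.1916.
D = 4.670 × (0.7819 − 0.1916) + 2.70 × 0.1916 = 2.757 + 0.5172 = 3.274 mg/L.
DO = C_s − D = 11.8 − 3.274 = 8.526 mg/L.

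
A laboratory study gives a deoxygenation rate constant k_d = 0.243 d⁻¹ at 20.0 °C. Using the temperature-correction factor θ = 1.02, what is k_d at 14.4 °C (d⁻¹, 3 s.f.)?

k_d ≈ 0.217 d⁻¹

k_d(T₂) = k_d(T₁) · θ^(T₂−T₁) = 0.243 × 1.02^(14.4−20.0)
= 0.243 × 1.02^-5.60 = 0.243 × 0.8950 = 0.2175 d⁻¹.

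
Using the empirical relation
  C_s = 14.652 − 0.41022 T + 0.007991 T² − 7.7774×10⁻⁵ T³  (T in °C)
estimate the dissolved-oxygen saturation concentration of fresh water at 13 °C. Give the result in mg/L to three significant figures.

C_s = 14.652 − 0.41022×13 + 0.007991×13² − 7.7774×10⁻⁵×13³ = 10.50 mg/L.

C_s ≈ 10.5 mg/L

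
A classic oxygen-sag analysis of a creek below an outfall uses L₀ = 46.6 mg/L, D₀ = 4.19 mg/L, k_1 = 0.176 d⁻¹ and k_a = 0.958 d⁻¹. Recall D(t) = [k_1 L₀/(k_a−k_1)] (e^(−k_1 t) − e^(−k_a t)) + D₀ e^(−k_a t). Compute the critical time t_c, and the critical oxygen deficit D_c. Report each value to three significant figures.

t_c ≈ 1.51 d; D_c ≈ 6.56 mg/L

t_c = [1/(k_a−k_1)] ln[(k_a/k_1)(1 − D₀(k_a−k_1)/(k_1 L₀))]
= [1/(0.958−0.176)] ln[(0.958/0.176)(1 − 4.19×0.7820/(0.176×46.6))]
= (1/0.7820) ln[5.443 × 0.6005] = 1.279 × ln(3.269) = 1.279 × 1.184 = 1.515 d.
D_c = (k_1/k_a) L₀ e^(−k_1 t_c) = (0.176/0.958) × 46.6 × e^(−0.176×1.515) = 0.1837 × 46.6 × 0.7660 = 6.558 mg/L.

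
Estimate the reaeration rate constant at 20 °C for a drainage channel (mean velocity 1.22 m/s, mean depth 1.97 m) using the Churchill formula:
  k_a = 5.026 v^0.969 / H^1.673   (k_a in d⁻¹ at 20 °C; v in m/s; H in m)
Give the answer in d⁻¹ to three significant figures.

k_a = 5.026 × 1.22^0.969 / 1.97^1.673 = 5.026 × 1.213 / 3.109 = 1.960 d⁻¹.

k_a ≈ 1.96 d⁻¹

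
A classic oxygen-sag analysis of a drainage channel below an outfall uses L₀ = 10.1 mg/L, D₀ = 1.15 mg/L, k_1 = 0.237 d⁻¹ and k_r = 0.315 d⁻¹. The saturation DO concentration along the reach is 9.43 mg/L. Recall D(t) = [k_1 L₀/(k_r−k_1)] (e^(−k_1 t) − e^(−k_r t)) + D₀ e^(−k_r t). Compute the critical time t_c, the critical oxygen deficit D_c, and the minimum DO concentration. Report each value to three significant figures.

With k_r/k_1 = 1.329 and 1 − D₀(k_r−k_1)/(k_1 L₀) = 0.9625,
t_c = ln(1.329 × 0.9625) / (0.315 − 0.237) = ln(1.279) / 0.07800 = 0.2463/0.07800 = 3.158 d.
L(t_c) = L₀ e^(−k_1 t_c) = 10.1 × 0.4731 = 4.778 mg/L, and at the critical point k_r D_c = k_1 L, so D_c = (0.237/0.315) × 4.778 = 3.595 mg/L.
Minimum DO = C_s − D_c = 9.43 − 3.595 = 5.835 mg/L.

t_c ≈ 3.16 d; D_c ≈ 3.60 mg/L; min DO ≈ 5.83 mg/L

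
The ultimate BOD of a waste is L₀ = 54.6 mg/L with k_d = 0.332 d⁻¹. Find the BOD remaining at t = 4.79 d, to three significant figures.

L ≈ 11.1 mg/L

L_t = L₀ e^(−k_d t) = 54.6 × e^(−0.332×4.79) = 54.6 × 0.2039 = 11.13 mg/L.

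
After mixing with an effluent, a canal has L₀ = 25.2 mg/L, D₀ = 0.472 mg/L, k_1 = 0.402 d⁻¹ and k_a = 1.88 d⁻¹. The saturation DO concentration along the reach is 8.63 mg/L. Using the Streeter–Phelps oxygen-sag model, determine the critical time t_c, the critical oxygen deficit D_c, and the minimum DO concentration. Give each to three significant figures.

t_c = [1/(k_a−k_1)] ln[(k_a/k_1)(1 − D₀(k_a−k_1)/(k_1 L₀))]
= [1/(1.88−0.402)] ln[(1.88/0.402)(1 − 0.472×1.478/(0.402×25.2))]
= (1/1.478) ln[4.677 × 0.9311] = 0.6766 × ln(4.355) = 0.6766 × 1.471 = 0.9954 d.
L(t_c) = L₀ e^(−k_1 t_c) = 25.2 × 0.6702 = 16.89 mg/L, and at the critical point k_a D_c = k_1 L, so D_c = (0.402/1.88) × 16.89 = 3.611 mg/L.
Minimum DO = C_s − D_c = 8.63 − 3.611 = 5.019 mg/L.

t_c ≈ 0.995 d; D_c ≈ 3.61 mg/L; min DO ≈ 5.02 mg/L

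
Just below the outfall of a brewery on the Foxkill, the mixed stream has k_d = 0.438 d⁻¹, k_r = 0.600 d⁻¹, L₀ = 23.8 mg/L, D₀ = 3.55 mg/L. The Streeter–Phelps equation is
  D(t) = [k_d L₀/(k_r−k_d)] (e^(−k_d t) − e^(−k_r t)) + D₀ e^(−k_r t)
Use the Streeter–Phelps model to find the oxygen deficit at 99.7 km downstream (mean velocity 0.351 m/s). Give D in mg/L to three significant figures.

D ≈ 6.79 mg/L

Travel time t = x/v = 99.7 km / (0.351 m/s) = 99700 m / 0.351 m/s = 284000 s = 3.288 d.
k_d L₀/(k_r−k_d) = 0.438×23.8/(0.600−0.438) = 10.42/0.1620 = 64.35 mg/L.
e^(−k_d t) = e^(−0.438×3.288) = 0.2369; e^(−k_r t) = e^(−0.600×3.288) = 0.1391.
D = 64.35 × (0.2369 − 0.1391) + 3.55 × 0.1391 = 6.296 + 0.4938 = 6.789 mg/L.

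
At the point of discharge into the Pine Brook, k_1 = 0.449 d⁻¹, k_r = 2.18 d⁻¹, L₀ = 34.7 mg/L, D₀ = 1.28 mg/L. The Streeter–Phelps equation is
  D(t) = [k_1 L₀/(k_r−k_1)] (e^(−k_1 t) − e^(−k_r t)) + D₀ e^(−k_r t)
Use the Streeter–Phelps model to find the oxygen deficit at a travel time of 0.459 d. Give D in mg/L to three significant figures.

D ≈ 4.49 mg/L

k_1 L₀/(k_r−k_1) = 0.449×34.7/(2.18−0.449) = 15.58/1.731 = 9.001 mg/L.
e^(−k_1 t) = e^(−0.449×0.4590) = 0.8138; e^(−k_r t) = e^(−2.18×0.4590) = 0.3677.
D = 9.001 × (0.8138 − 0.3677) + 1.28 × 0.3677 = 4.015 + 0.4706 = 4.486 mg/L.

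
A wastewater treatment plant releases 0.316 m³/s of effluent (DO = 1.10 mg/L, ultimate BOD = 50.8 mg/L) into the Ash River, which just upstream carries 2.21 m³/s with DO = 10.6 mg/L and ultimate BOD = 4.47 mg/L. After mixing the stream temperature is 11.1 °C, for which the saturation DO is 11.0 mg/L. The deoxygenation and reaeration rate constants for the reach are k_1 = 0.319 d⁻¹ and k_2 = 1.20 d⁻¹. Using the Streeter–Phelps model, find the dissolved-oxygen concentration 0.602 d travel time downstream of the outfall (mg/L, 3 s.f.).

DO ≈ 8.97 mg/L

Mixed DO = (2.21×10.6 + 0.316×1.10)/(2.21+0.316) = 23.77/2.526 = 9.412 mg/L.
Mixed L₀ = (2.21×4.47 + 0.316×50.8)/(2.526) = 25.93/2.526 = 10.27 mg/L.
Initial deficit D₀ = C_s − DO₀ = 11.0 − 9.412 = 1.588 mg/L.
D(0.602) = [0.319×10.27/(1.20−0.319)](e^(−0.319×0.602) − e^(−1.20×0.602)) + 1.588 e^(−1.20×0.602)
= 3.717 × (0.8253 − 0.4856) + 1.588 × 0.4856 = 2.034 mg/L.
DO = 11.0 − 2.034 = 8.966 mg/L.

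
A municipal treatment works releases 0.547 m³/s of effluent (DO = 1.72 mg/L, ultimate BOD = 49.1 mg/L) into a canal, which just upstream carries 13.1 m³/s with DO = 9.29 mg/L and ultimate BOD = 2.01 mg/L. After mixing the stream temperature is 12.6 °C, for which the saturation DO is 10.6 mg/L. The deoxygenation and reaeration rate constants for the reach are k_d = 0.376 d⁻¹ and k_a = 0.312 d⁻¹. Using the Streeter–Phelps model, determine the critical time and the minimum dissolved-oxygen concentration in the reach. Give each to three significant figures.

t_c ≈ 1.85 d; minimum DO ≈ 8.26 mg/L

Mixed DO = (13.1×9.29 + 0.547×1.72)/(13.1+0.547) = 122.6/13.65 = 8.987 mg/L.
Mixed L₀ = (13.1×2.01 + 0.547×49.1)/(13.65) = 53.19/13.65 = 3.897 mg/L.
Initial deficit D₀ = C_s − DO₀ = 10.6 − 8.987 = 1.613 mg/L.
t_c = (1/-0.06400) ln[(0.312/0.376)(1 − 1.613×-0.06400/(0.376×3.897))] = -15.62 × ln(0.8883) = 1.851 d.
D_c = (0.376/0.312) × 3.897 × e^(−0.376×1.851) = 1.205 × 3.897 × 0.4985 = 2.341 mg/L.
Minimum DO = 10.6 − 2.341 = 8.259 mg/L.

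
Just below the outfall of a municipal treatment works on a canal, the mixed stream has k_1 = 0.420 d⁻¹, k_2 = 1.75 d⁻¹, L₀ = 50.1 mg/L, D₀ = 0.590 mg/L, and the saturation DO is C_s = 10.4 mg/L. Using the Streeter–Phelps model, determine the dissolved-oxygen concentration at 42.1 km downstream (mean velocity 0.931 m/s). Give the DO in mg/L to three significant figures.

DO ≈ 3.80 mg/L

Travel time t = x/v = 42.1 km / (0.931 m/s) = 42100 m / 0.931 m/s = 45220 s = 0.5234 d.
k_1 L₀/(k_2−k_1) = 0.420×50.1/(1.75−0.420) = 21.04/1.330 = 15.82 mg/L.
e^(−k_1 t) = e^(−0.420×0.5234) = 0.8027; e^(−k_2 t) = e^(−1.75×0.5234) = 0.4001.
D = 15.82 × (0.8027 − 0.4001) + 0.590 × 0.4001 = 6.368 + 0.2361 = 6.604 mg/L.
DO = C_s − D = 10.4 − 6.604 = 3.796 mg/L.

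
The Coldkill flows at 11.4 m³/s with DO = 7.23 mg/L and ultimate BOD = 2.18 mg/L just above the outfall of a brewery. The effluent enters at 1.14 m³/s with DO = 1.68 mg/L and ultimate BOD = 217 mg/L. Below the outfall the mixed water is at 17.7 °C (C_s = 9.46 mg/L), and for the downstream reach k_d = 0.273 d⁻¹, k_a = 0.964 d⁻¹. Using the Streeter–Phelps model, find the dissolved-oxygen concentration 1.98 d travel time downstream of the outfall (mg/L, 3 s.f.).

Mixed DO = (11.4×7.23 + 1.14×1.68)/(11.4+1.14) = 84.34/12.54 = 6.725 mg/L.
Mixed L₀ = (11.4×2.18 + 1.14×217)/(12.54) = 272.2/12.54 = 21.71 mg/L.
Initial deficit D₀ = C_s − DO₀ = 9.46 − 6.725 = 2.735 mg/L.
D(1.98) = [0.273×21.71/(0.964−0.273)](e^(−0.273×1.98) − e^(−0.964×1.98)) + 2.735 e^(−0.964×1.98)
= 8.577 × (0.5824 − 0.1483) + 2.735 × 0.1483 = 4.129 mg/L.
DO = 9.46 − 4.129 = 5.331 mg/L.

DO ≈ 5.33 mg/L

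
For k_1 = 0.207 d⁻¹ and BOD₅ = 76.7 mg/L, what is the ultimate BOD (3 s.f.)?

L₀ ≈ 119 mg/L

BOD₅ = L₀(1 − e^(−5k_1)) ⇒ L₀ = BOD₅ / (1 − e^(−5×0.207))
= 76.7 / (1 − 0.3552) = 76.7 / 0.6448 = 119.0 mg/L.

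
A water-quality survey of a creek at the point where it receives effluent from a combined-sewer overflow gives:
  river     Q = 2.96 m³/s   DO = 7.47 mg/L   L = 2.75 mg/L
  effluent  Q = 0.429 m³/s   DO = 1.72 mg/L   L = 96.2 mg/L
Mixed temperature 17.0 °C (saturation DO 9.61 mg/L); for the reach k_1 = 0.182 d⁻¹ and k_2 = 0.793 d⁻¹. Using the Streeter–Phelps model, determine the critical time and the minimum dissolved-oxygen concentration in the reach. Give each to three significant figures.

t_c ≈ 0.641 d; minimum DO ≈ 6.63 mg/L

Mixed DO = (2.96×7.47 + 0.429×1.72)/(2.96+0.429) = 22.85/3.389 = 6.742 mg/L.
Mixed L₀ = (2.96×2.75 + 0.429×96.2)/(3.389) = 49.41/3.389 = 14.58 mg/L.
Initial deficit D₀ = C_s − DO₀ = 9.61 − 6.742 = 2.868 mg/L.
t_c = (1/0.6110) ln[(0.793/0.182)(1 − 2.868×0.6110/(0.182×14.58))] = 1.637 × ln(1.480) = 0.6414 d.
D_c = (0.182/0.793) × 14.58 × e^(−0.182×0.6414) = 0.2295 × 14.58 × 0.8898 = 2.977 mg/L.
Minimum DO = 9.61 − 2.977 = 6.633 mg/L.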